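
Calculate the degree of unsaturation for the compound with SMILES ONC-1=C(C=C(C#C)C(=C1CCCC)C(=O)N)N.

7

Molecular formula from the SMILES: C13H17N3O2.
DoU = (2C + 2 + N − H − X)/2 = (2·13 + 2 + 3 − 17 − 0)/2 = 14/2 = 7.
(Structurally: 1 ring(s) + 6 π bond(s) = 7.)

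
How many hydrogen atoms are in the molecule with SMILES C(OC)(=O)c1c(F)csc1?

5

Hydrogens are implicit in SMILES; fill each atom to its normal valence:
  2 × C (aromatic): 1 H each → 2
  2 × C (aromatic): no H
  2 × O: no H
  1 × C: 3 H
  1 × C: no H
  1 × F: no H
  1 × S (aromatic): no H
  Total hydrogens = 5.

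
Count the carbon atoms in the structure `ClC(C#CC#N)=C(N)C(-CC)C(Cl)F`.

The symbol for carbon appears 9 times in the SMILES. (Cl is a single chlorine, not C + l.)

9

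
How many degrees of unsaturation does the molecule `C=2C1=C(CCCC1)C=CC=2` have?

5

Molecular formula from the SMILES: C10H12.
DoU = (2C + 2 + N − H − X)/2 = (2·10 + 2 + 0 − 12 − 0)/2 = 10/2 = 5.
(Structurally: 2 ring(s) + 3 π bond(s) = 5.)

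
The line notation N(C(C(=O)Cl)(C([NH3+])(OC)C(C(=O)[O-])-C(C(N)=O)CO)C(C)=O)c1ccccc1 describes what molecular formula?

Heavy atoms from the SMILES: 17 C, 1 Cl, 3 N, 7 O.
Implicit hydrogens by atom environment:
  6 × C: no H
  5 × C (aromatic): 1 H each → 5
  5 × O: no H
  2 × C: 3 H each → 6
  2 × C: 1 H each → 2
  1 × C: 2 H
  1 × C (aromatic): no H
  1 × Cl: no H
  1 × N (charge +1): 3 H
  1 × N: 2 H
  1 × N: 1 H
  1 × O: 1 H
  1 × O (charge -1): no H
  Total hydrogens = 22.
Molecular formula: C17H22ClN3O7

C17H22ClN3O7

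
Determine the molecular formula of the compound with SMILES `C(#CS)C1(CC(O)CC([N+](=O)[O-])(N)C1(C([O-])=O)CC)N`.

C11H16N3O5S-

Heavy atoms from the SMILES: 11 C, 3 N, 5 O, 1 S.
Implicit hydrogens by atom environment:
  6 × C: no H
  3 × C: 2 H each → 6
  2 × N: 2 H each → 4
  2 × O: no H
  2 × O (charge -1): no H
  1 × C: 3 H
  1 × C: 1 H
  1 × N (charge +1): no H
  1 × O: 1 H
  1 × S: 1 H
  Total hydrogens = 16.
Net charge -1.
Molecular formula: C11H16N3O5S-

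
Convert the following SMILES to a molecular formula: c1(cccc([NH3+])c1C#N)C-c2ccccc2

Heavy atoms from the SMILES: 14 C, 2 N.
Implicit hydrogens by atom environment:
  8 × C (aromatic): 1 H each → 8
  4 × C (aromatic): no H
  1 × C: 2 H
  1 × C: no H
  1 × N (charge +1): 3 H
  1 × N: no H
  Total hydrogens = 13.
Net charge +1.
Molecular formula: C14H13N2+

C14H13N2+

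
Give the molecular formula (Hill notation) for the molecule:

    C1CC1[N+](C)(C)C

C6H14N+

Heavy atoms from the SMILES: 6 C, 1 N.
Implicit hydrogens by atom environment:
  3 × C: 3 H each → 9
  2 × C: 2 H each → 4
  1 × C: 1 H
  1 × N (charge +1): no H
  Total hydrogens = 14.
Net charge +1.
Molecular formula: C6H14N+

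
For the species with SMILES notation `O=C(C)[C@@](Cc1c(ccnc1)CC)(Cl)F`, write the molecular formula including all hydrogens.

Heavy atoms from the SMILES: 11 C, 1 Cl, 1 F, 1 N, 1 O.
Implicit hydrogens by atom environment:
  3 × C (aromatic): 1 H each → 3
  2 × C: 3 H each → 6
  2 × C: 2 H each → 4
  2 × C (aromatic): no H
  2 × C: no H
  1 × Cl: no H
  1 × F: no H
  1 × N (aromatic): no H
  1 × O: no H
  Total hydrogens = 13.
Molecular formula: C11H13ClFNO

C11H13ClFNO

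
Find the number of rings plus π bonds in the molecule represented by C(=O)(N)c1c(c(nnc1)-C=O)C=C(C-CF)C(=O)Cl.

Molecular formula from the SMILES: C11H9ClFN3O3.
DoU = (2C + 2 + N − H − X)/2 = (2·11 + 2 + 3 − 9 − 2)/2 = 16/2 = 8.
(Structurally: 1 ring(s) + 7 π bond(s) = 8.)

8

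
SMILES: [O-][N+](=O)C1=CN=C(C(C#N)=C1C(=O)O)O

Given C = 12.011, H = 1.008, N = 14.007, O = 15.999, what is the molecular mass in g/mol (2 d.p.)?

209.12

Molecular formula: C7H3N3O5.
M = 7×12.011 + 3×1.008 + 3×14.007 + 5×15.999 = 209.12 g/mol.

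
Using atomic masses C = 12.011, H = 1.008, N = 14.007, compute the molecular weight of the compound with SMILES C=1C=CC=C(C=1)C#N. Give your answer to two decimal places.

Molecular formula: C7H5N.
M = 7×12.011 + 5×1.008 + 1×14.007 = 103.12 g/mol.

103.12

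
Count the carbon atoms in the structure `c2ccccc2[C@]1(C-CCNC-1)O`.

11

The symbol for carbon appears 11 times in the SMILES. Lowercase c denotes aromatic carbon and counts toward C.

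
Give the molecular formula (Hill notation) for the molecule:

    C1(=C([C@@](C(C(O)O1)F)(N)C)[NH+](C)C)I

Heavy atoms from the SMILES: 8 C, 1 F, 1 I, 2 N, 2 O.
Implicit hydrogens by atom environment:
  3 × C: 3 H each → 9
  3 × C: no H
  2 × C: 1 H each → 2
  1 × F: no H
  1 × I: no H
  1 × N: 2 H
  1 × N (charge +1): 1 H
  1 × O: 1 H
  1 × O: no H
  Total hydrogens = 15.
Net charge +1.
Molecular formula: C8H15FIN2O2+

C8H15FIN2O2+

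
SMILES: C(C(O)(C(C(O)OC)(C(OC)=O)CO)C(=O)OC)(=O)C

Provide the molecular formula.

C11H18O9

Heavy atoms from the SMILES: 11 C, 9 O.
Implicit hydrogens by atom environment:
  6 × O: no H
  5 × C: no H
  4 × C: 3 H each → 12
  3 × O: 1 H each → 3
  1 × C: 2 H
  1 × C: 1 H
  Total hydrogens = 18.
Molecular formula: C11H18O9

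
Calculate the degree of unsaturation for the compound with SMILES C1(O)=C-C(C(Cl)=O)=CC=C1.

Molecular formula from the SMILES: C7H5ClO2.
DoU = (2C + 2 + N − H − X)/2 = (2·7 + 2 + 0 − 5 − 1)/2 = 10/2 = 5.
(Structurally: 1 ring(s) + 4 π bond(s) = 5.)

5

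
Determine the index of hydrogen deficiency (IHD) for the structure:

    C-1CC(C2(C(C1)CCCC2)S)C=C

3

Molecular formula from the SMILES: C12H20S.
DoU = (2C + 2 + N − H − X)/2 = (2·12 + 2 + 0 − 20 − 0)/2 = 6/2 = 3.
(Structurally: 2 ring(s) + 1 π bond(s) = 3.)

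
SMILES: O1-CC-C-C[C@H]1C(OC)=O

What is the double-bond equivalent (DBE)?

2

Molecular formula from the SMILES: C7H12O3.
DoU = (2C + 2 + N − H − X)/2 = (2·7 + 2 + 0 − 12 − 0)/2 = 4/2 = 2.
(Structurally: 1 ring(s) + 1 π bond(s) = 2.)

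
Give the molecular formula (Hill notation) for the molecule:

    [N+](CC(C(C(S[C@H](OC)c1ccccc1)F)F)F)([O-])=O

C12H14F3NO3S

Heavy atoms from the SMILES: 12 C, 3 F, 1 N, 3 O, 1 S.
Implicit hydrogens by atom environment:
  5 × C (aromatic): 1 H each → 5
  4 × C: 1 H each → 4
  3 × F: no H
  2 × O: no H
  1 × C: 3 H
  1 × C: 2 H
  1 × C (aromatic): no H
  1 × N (charge +1): no H
  1 × O (charge -1): no H
  1 × S: no H
  Total hydrogens = 14.
Molecular formula: C12H14F3NO3S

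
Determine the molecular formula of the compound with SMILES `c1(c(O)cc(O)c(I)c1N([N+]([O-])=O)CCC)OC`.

Heavy atoms from the SMILES: 10 C, 1 I, 2 N, 5 O.
Implicit hydrogens by atom environment:
  5 × C (aromatic): no H
  2 × C: 3 H each → 6
  2 × C: 2 H each → 4
  2 × O: 1 H each → 2
  2 × O: no H
  1 × C (aromatic): 1 H
  1 × I: no H
  1 × N: no H
  1 × N (charge +1): no H
  1 × O (charge -1): no H
  Total hydrogens = 13.
Molecular formula: C10H13IN2O5

C10H13IN2O5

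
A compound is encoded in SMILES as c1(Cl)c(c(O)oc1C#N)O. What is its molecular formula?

C5H2ClNO3

Heavy atoms from the SMILES: 5 C, 1 Cl, 1 N, 3 O.
Implicit hydrogens by atom environment:
  4 × C (aromatic): no H
  2 × O: 1 H each → 2
  1 × C: no H
  1 × Cl: no H
  1 × N: no H
  1 × O (aromatic): no H
  Total hydrogens = 2.
Molecular formula: C5H2ClNO3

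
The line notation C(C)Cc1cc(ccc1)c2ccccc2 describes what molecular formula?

C15H16

Heavy atoms from the SMILES: 15 C.
Implicit hydrogens by atom environment:
  9 × C (aromatic): 1 H each → 9
  3 × C (aromatic): no H
  2 × C: 2 H each → 4
  1 × C: 3 H
  Total hydrogens = 16.
Molecular formula: C15H16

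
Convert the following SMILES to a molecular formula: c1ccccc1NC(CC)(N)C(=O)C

C11H16N2O

Heavy atoms from the SMILES: 11 C, 2 N, 1 O.
Implicit hydrogens by atom environment:
  5 × C (aromatic): 1 H each → 5
  2 × C: 3 H each → 6
  2 × C: no H
  1 × C: 2 H
  1 × C (aromatic): no H
  1 × N: 2 H
  1 × N: 1 H
  1 × O: no H
  Total hydrogens = 16.
Molecular formula: C11H16N2O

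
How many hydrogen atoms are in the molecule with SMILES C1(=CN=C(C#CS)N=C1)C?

6

Hydrogens are implicit in SMILES; fill each atom to its normal valence:
  2 × C (aromatic): 1 H each → 2
  2 × C (aromatic): no H
  2 × C: no H
  2 × N (aromatic): no H
  1 × C: 3 H
  1 × S: 1 H
  Total hydrogens = 6.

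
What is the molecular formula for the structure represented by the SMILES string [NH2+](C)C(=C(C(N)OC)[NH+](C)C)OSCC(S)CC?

Heavy atoms from the SMILES: 11 C, 3 N, 2 O, 2 S.
Implicit hydrogens by atom environment:
  5 × C: 3 H each → 15
  2 × C: 2 H each → 4
  2 × C: 1 H each → 2
  2 × C: no H
  2 × O: no H
  1 × N (charge +1): 2 H
  1 × N: 2 H
  1 × N (charge +1): 1 H
  1 × S: 1 H
  1 × S: no H
  Total hydrogens = 27.
Net charge +2.
Molecular formula: [C11H27N3O2S2]2+

[C11H27N3O2S2]2+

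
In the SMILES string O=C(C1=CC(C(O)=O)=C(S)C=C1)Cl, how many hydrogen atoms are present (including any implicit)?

5

Hydrogens are implicit in SMILES; fill each atom to its normal valence:
  3 × C (aromatic): 1 H each → 3
  3 × C (aromatic): no H
  2 × C: no H
  2 × O: no H
  1 × Cl: no H
  1 × O: 1 H
  1 × S: 1 H
  Total hydrogens = 5.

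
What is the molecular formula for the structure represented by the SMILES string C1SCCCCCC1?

Heavy atoms from the SMILES: 7 C, 1 S.
Implicit hydrogens by atom environment:
  7 × C: 2 H each → 14
  1 × S: no H
  Total hydrogens = 14.
Molecular formula: C7H14S

C7H14S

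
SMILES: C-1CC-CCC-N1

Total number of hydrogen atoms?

Hydrogens are implicit in SMILES; fill each atom to its normal valence:
  6 × C: 2 H each → 12
  1 × N: 1 H
  Total hydrogens = 13.

13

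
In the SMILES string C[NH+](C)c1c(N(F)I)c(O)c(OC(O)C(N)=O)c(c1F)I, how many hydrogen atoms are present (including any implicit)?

Hydrogens are implicit in SMILES; fill each atom to its normal valence:
  6 × C (aromatic): no H
  2 × C: 3 H each → 6
  2 × F: no H
  2 × I: no H
  2 × O: 1 H each → 2
  2 × O: no H
  1 × C: 1 H
  1 × C: no H
  1 × N: 2 H
  1 × N (charge +1): 1 H
  1 × N: no H
  Total hydrogens = 12.

12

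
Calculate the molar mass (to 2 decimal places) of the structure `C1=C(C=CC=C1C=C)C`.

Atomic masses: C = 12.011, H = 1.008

118.18

Molecular formula: C9H10.
M = 9×12.011 + 10×1.008 = 118.18 g/mol.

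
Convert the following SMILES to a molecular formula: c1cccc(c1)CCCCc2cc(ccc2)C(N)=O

Heavy atoms from the SMILES: 17 C, 1 N, 1 O.
Implicit hydrogens by atom environment:
  9 × C (aromatic): 1 H each → 9
  4 × C: 2 H each → 8
  3 × C (aromatic): no H
  1 × C: no H
  1 × N: 2 H
  1 × O: no H
  Total hydrogens = 19.
Molecular formula: C17H19NO

C17H19NO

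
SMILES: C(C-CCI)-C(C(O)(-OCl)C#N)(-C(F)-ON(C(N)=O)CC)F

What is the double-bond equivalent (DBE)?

3

Molecular formula from the SMILES: C11H17ClF2IN3O4.
DoU = (2C + 2 + N − H − X)/2 = (2·11 + 2 + 3 − 17 − 4)/2 = 6/2 = 3.
(Structurally: 0 ring(s) + 3 π bond(s) = 3.)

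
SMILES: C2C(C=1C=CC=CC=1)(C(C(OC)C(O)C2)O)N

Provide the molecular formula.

Heavy atoms from the SMILES: 13 C, 1 N, 3 O.
Implicit hydrogens by atom environment:
  5 × C (aromatic): 1 H each → 5
  3 × C: 1 H each → 3
  2 × C: 2 H each → 4
  2 × O: 1 H each → 2
  1 × C: 3 H
  1 × C: no H
  1 × C (aromatic): no H
  1 × N: 2 H
  1 × O: no H
  Total hydrogens = 19.
Molecular formula: C13H19NO3

C13H19NO3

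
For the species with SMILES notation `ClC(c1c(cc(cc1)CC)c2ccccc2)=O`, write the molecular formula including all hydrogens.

C15H13ClO

Heavy atoms from the SMILES: 15 C, 1 Cl, 1 O.
Implicit hydrogens by atom environment:
  8 × C (aromatic): 1 H each → 8
  4 × C (aromatic): no H
  1 × C: 3 H
  1 × C: 2 H
  1 × C: no H
  1 × Cl: no H
  1 × O: no H
  Total hydrogens = 13.
Molecular formula: C15H13ClO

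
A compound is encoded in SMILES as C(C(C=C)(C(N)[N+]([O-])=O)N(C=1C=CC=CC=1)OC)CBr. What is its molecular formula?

Heavy atoms from the SMILES: 1 Br, 13 C, 3 N, 3 O.
Implicit hydrogens by atom environment:
  5 × C (aromatic): 1 H each → 5
  3 × C: 2 H each → 6
  2 × C: 1 H each → 2
  2 × O: no H
  1 × Br: no H
  1 × C: 3 H
  1 × C: no H
  1 × C (aromatic): no H
  1 × N: 2 H
  1 × N: no H
  1 × N (charge +1): no H
  1 × O (charge -1): no H
  Total hydrogens = 18.
Molecular formula: C13H18BrN3O3

C13H18BrN3O3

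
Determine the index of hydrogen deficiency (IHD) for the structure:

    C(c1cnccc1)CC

4

Molecular formula from the SMILES: C8H11N.
DoU = (2C + 2 + N − H − X)/2 = (2·8 + 2 + 1 − 11 − 0)/2 = 8/2 = 4.
(Structurally: 1 ring(s) + 3 π bond(s) = 4.)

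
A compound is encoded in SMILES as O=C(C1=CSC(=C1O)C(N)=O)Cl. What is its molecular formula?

Heavy atoms from the SMILES: 6 C, 1 Cl, 1 N, 3 O, 1 S.
Implicit hydrogens by atom environment:
  3 × C (aromatic): no H
  2 × C: no H
  2 × O: no H
  1 × C (aromatic): 1 H
  1 × Cl: no H
  1 × N: 2 H
  1 × O: 1 H
  1 × S (aromatic): no H
  Total hydrogens = 4.
Molecular formula: C6H4ClNO3S

C6H4ClNO3S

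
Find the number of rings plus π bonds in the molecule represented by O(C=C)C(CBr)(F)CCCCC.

Molecular formula from the SMILES: C9H16BrFO.
DoU = (2C + 2 + N − H − X)/2 = (2·9 + 2 + 0 − 16 − 2)/2 = 2/2 = 1.
(Structurally: 0 ring(s) + 1 π bond(s) = 1.)

1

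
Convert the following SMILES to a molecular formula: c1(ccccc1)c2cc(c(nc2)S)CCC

Heavy atoms from the SMILES: 14 C, 1 N, 1 S.
Implicit hydrogens by atom environment:
  7 × C (aromatic): 1 H each → 7
  4 × C (aromatic): no H
  2 × C: 2 H each → 4
  1 × C: 3 H
  1 × N (aromatic): no H
  1 × S: 1 H
  Total hydrogens = 15.
Molecular formula: C14H15NS

C14H15NS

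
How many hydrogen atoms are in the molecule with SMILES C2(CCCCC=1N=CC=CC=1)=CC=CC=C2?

Hydrogens are implicit in SMILES; fill each atom to its normal valence:
  9 × C (aromatic): 1 H each → 9
  4 × C: 2 H each → 8
  2 × C (aromatic): no H
  1 × N (aromatic): no H
  Total hydrogens = 17.

17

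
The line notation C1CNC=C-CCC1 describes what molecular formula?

Heavy atoms from the SMILES: 7 C, 1 N.
Implicit hydrogens by atom environment:
  5 × C: 2 H each → 10
  2 × C: 1 H each → 2
  1 × N: 1 H
  Total hydrogens = 13.
Molecular formula: C7H13N

C7H13N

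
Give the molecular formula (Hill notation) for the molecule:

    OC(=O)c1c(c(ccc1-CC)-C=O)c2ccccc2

Heavy atoms from the SMILES: 16 C, 3 O.
Implicit hydrogens by atom environment:
  7 × C (aromatic): 1 H each → 7
  5 × C (aromatic): no H
  2 × O: no H
  1 × C: 3 H
  1 × C: 2 H
  1 × C: 1 H
  1 × C: no H
  1 × O: 1 H
  Total hydrogens = 14.
Molecular formula: C16H14O3

C16H14O3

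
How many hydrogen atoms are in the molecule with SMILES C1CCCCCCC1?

Hydrogens are implicit in SMILES; fill each atom to its normal valence:
  8 × C: 2 H each → 16
  Total hydrogens = 16.

16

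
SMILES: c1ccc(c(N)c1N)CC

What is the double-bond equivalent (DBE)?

Molecular formula from the SMILES: C8H12N2.
DoU = (2C + 2 + N − H − X)/2 = (2·8 + 2 + 2 − 12 − 0)/2 = 8/2 = 4.
(Structurally: 1 ring(s) + 3 π bond(s) = 4.)

4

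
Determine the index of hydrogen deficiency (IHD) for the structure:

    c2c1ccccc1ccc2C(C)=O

Molecular formula from the SMILES: C12H10O.
DoU = (2C + 2 + N − H − X)/2 = (2·12 + 2 + 0 − 10 − 0)/2 = 16/2 = 8.
(Structurally: 2 ring(s) + 6 π bond(s) = 8.)

8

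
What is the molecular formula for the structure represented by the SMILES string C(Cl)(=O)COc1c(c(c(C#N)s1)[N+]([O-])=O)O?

Heavy atoms from the SMILES: 7 C, 1 Cl, 2 N, 5 O, 1 S.
Implicit hydrogens by atom environment:
  4 × C (aromatic): no H
  3 × O: no H
  2 × C: no H
  1 × C: 2 H
  1 × Cl: no H
  1 × N (charge +1): no H
  1 × N: no H
  1 × O: 1 H
  1 × O (charge -1): no H
  1 × S (aromatic): no H
  Total hydrogens = 3.
Molecular formula: C7H3ClN2O5S

C7H3ClN2O5S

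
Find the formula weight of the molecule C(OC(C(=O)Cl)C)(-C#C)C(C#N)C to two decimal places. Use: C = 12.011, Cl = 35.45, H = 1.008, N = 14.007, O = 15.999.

199.63

Molecular formula: C9H10ClNO2.
M = 9×12.011 + 1×35.45 + 10×1.008 + 1×14.007 + 2×15.999 = 199.63 g/mol.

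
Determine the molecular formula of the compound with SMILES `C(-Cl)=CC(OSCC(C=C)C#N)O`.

C8H10ClNO2S

Heavy atoms from the SMILES: 8 C, 1 Cl, 1 N, 2 O, 1 S.
Implicit hydrogens by atom environment:
  5 × C: 1 H each → 5
  2 × C: 2 H each → 4
  1 × C: no H
  1 × Cl: no H
  1 × N: no H
  1 × O: 1 H
  1 × O: no H
  1 × S: no H
  Total hydrogens = 10.
Molecular formula: C8H10ClNO2S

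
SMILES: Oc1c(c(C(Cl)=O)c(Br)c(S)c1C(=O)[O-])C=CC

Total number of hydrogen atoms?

Hydrogens are implicit in SMILES; fill each atom to its normal valence:
  6 × C (aromatic): no H
  2 × C: 1 H each → 2
  2 × C: no H
  2 × O: no H
  1 × Br: no H
  1 × C: 3 H
  1 × Cl: no H
  1 × O: 1 H
  1 × O (charge -1): no H
  1 × S: 1 H
  Total hydrogens = 7.

7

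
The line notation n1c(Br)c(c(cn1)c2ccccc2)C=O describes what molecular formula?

C11H7BrN2O

Heavy atoms from the SMILES: 1 Br, 11 C, 2 N, 1 O.
Implicit hydrogens by atom environment:
  6 × C (aromatic): 1 H each → 6
  4 × C (aromatic): no H
  2 × N (aromatic): no H
  1 × Br: no H
  1 × C: 1 H
  1 × O: no H
  Total hydrogens = 7.
Molecular formula: C11H7BrN2O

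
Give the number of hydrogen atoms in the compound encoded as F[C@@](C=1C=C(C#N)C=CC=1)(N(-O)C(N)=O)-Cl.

7

Hydrogens are implicit in SMILES; fill each atom to its normal valence:
  4 × C (aromatic): 1 H each → 4
  3 × C: no H
  2 × C (aromatic): no H
  2 × N: no H
  1 × Cl: no H
  1 × F: no H
  1 × N: 2 H
  1 × O: 1 H
  1 × O: no H
  Total hydrogens = 7.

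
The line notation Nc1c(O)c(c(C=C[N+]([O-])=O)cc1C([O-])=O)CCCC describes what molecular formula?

Heavy atoms from the SMILES: 13 C, 2 N, 5 O.
Implicit hydrogens by atom environment:
  5 × C (aromatic): no H
  3 × C: 2 H each → 6
  2 × C: 1 H each → 2
  2 × O: no H
  2 × O (charge -1): no H
  1 × C: 3 H
  1 × C (aromatic): 1 H
  1 × C: no H
  1 × N: 2 H
  1 × N (charge +1): no H
  1 × O: 1 H
  Total hydrogens = 15.
Net charge -1.
Molecular formula: C13H15N2O5-

C13H15N2O5-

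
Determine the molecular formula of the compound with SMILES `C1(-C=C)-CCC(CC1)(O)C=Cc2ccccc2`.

C16H20O

Heavy atoms from the SMILES: 16 C, 1 O.
Implicit hydrogens by atom environment:
  5 × C: 2 H each → 10
  5 × C (aromatic): 1 H each → 5
  4 × C: 1 H each → 4
  1 × C: no H
  1 × C (aromatic): no H
  1 × O: 1 H
  Total hydrogens = 20.
Molecular formula: C16H20O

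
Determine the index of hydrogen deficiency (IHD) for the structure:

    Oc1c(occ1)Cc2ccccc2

Molecular formula from the SMILES: C11H10O2.
DoU = (2C + 2 + N − H − X)/2 = (2·11 + 2 + 0 − 10 − 0)/2 = 14/2 = 7.
(Structurally: 2 ring(s) + 5 π bond(s) = 7.)

7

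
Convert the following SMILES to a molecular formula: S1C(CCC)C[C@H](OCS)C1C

C9H18OS2

Heavy atoms from the SMILES: 9 C, 1 O, 2 S.
Implicit hydrogens by atom environment:
  4 × C: 2 H each → 8
  3 × C: 1 H each → 3
  2 × C: 3 H each → 6
  1 × O: no H
  1 × S: 1 H
  1 × S: no H
  Total hydrogens = 18.
Molecular formula: C9H18OS2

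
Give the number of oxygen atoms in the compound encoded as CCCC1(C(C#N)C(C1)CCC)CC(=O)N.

1

The symbol for oxygen appears 1 time in the SMILES.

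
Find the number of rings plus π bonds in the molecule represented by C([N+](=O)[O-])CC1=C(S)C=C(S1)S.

4

Molecular formula from the SMILES: C6H7NO2S3.
DoU = (2C + 2 + N − H − X)/2 = (2·6 + 2 + 1 − 7 − 0)/2 = 8/2 = 4.
(Structurally: 1 ring(s) + 3 π bond(s) = 4.)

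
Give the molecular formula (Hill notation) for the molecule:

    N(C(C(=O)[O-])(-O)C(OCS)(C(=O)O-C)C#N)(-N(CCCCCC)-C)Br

C14H23BrN3O6S-

Heavy atoms from the SMILES: 1 Br, 14 C, 3 N, 6 O, 1 S.
Implicit hydrogens by atom environment:
  6 × C: 2 H each → 12
  5 × C: no H
  4 × O: no H
  3 × C: 3 H each → 9
  3 × N: no H
  1 × Br: no H
  1 × O: 1 H
  1 × O (charge -1): no H
  1 × S: 1 H
  Total hydrogens = 23.
Net charge -1.
Molecular formula: C14H23BrN3O6S-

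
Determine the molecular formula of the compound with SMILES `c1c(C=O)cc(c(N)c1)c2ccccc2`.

Heavy atoms from the SMILES: 13 C, 1 N, 1 O.
Implicit hydrogens by atom environment:
  8 × C (aromatic): 1 H each → 8
  4 × C (aromatic): no H
  1 × C: 1 H
  1 × N: 2 H
  1 × O: no H
  Total hydrogens = 11.
Molecular formula: C13H11NO

C13H11NO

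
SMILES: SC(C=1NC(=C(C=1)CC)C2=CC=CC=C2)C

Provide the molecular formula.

Heavy atoms from the SMILES: 14 C, 1 N, 1 S.
Implicit hydrogens by atom environment:
  6 × C (aromatic): 1 H each → 6
  4 × C (aromatic): no H
  2 × C: 3 H each → 6
  1 × C: 2 H
  1 × C: 1 H
  1 × N (aromatic): 1 H
  1 × S: 1 H
  Total hydrogens = 17.
Molecular formula: C14H17NS

C14H17NS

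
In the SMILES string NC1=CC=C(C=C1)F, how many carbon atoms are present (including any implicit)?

6

The symbol for carbon appears 6 times in the SMILES.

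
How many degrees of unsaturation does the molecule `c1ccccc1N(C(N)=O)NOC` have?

5

Molecular formula from the SMILES: C8H11N3O2.
DoU = (2C + 2 + N − H − X)/2 = (2·8 + 2 + 3 − 11 − 0)/2 = 10/2 = 5.
(Structurally: 1 ring(s) + 4 π bond(s) = 5.)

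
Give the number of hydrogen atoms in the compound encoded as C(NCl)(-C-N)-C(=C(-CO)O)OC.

Hydrogens are implicit in SMILES; fill each atom to its normal valence:
  2 × C: 2 H each → 4
  2 × C: no H
  2 × O: 1 H each → 2
  1 × C: 3 H
  1 × C: 1 H
  1 × Cl: no H
  1 × N: 2 H
  1 × N: 1 H
  1 × O: no H
  Total hydrogens = 13.

13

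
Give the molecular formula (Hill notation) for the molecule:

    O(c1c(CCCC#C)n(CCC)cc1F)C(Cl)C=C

Heavy atoms from the SMILES: 15 C, 1 Cl, 1 F, 1 N, 1 O.
Implicit hydrogens by atom environment:
  6 × C: 2 H each → 12
  3 × C: 1 H each → 3
  3 × C (aromatic): no H
  1 × C: 3 H
  1 × C (aromatic): 1 H
  1 × C: no H
  1 × Cl: no H
  1 × F: no H
  1 × N (aromatic): no H
  1 × O: no H
  Total hydrogens = 19.
Molecular formula: C15H19ClFNO

C15H19ClFNO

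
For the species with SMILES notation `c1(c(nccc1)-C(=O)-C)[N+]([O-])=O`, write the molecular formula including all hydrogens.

Heavy atoms from the SMILES: 7 C, 2 N, 3 O.
Implicit hydrogens by atom environment:
  3 × C (aromatic): 1 H each → 3
  2 × C (aromatic): no H
  2 × O: no H
  1 × C: 3 H
  1 × C: no H
  1 × N (aromatic): no H
  1 × N (charge +1): no H
  1 × O (charge -1): no H
  Total hydrogens = 6.
Molecular formula: C7H6N2O3

C7H6N2O3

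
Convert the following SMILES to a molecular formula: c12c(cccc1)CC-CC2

C10H12

Heavy atoms from the SMILES: 10 C.
Implicit hydrogens by atom environment:
  4 × C: 2 H each → 8
  4 × C (aromatic): 1 H each → 4
  2 × C (aromatic): no H
  Total hydrogens = 12.
Molecular formula: C10H12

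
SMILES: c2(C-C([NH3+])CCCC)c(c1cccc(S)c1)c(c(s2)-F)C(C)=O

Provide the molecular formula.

C18H23FNOS2+

Heavy atoms from the SMILES: 18 C, 1 F, 1 N, 1 O, 2 S.
Implicit hydrogens by atom environment:
  6 × C (aromatic): no H
  4 × C: 2 H each → 8
  4 × C (aromatic): 1 H each → 4
  2 × C: 3 H each → 6
  1 × C: 1 H
  1 × C: no H
  1 × F: no H
  1 × N (charge +1): 3 H
  1 × O: no H
  1 × S: 1 H
  1 × S (aromatic): no H
  Total hydrogens = 23.
Net charge +1.
Molecular formula: C18H23FNOS2+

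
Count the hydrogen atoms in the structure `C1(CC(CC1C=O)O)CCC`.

16

Hydrogens are implicit in SMILES; fill each atom to its normal valence:
  4 × C: 2 H each → 8
  4 × C: 1 H each → 4
  1 × C: 3 H
  1 × O: 1 H
  1 × O: no H
  Total hydrogens = 16.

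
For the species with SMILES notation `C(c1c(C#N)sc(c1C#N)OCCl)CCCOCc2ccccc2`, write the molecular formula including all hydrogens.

Heavy atoms from the SMILES: 18 C, 1 Cl, 2 N, 2 O, 1 S.
Implicit hydrogens by atom environment:
  6 × C: 2 H each → 12
  5 × C (aromatic): 1 H each → 5
  5 × C (aromatic): no H
  2 × C: no H
  2 × N: no H
  2 × O: no H
  1 × Cl: no H
  1 × S (aromatic): no H
  Total hydrogens = 17.
Molecular formula: C18H17ClN2O2S

C18H17ClN2O2S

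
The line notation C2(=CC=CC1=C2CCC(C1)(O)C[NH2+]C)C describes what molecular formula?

Heavy atoms from the SMILES: 13 C, 1 N, 1 O.
Implicit hydrogens by atom environment:
  4 × C: 2 H each → 8
  3 × C (aromatic): 1 H each → 3
  3 × C (aromatic): no H
  2 × C: 3 H each → 6
  1 × C: no H
  1 × N (charge +1): 2 H
  1 × O: 1 H
  Total hydrogens = 20.
Net charge +1.
Molecular formula: C13H20NO+

C13H20NO+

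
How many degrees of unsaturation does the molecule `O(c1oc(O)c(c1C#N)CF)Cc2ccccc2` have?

9

Molecular formula from the SMILES: C13H10FNO3.
DoU = (2C + 2 + N − H − X)/2 = (2·13 + 2 + 1 − 10 − 1)/2 = 18/2 = 9.
(Structurally: 2 ring(s) + 7 π bond(s) = 9.)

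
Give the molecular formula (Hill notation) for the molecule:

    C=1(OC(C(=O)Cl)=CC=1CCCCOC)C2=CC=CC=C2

C16H17ClO3

Heavy atoms from the SMILES: 16 C, 1 Cl, 3 O.
Implicit hydrogens by atom environment:
  6 × C (aromatic): 1 H each → 6
  4 × C: 2 H each → 8
  4 × C (aromatic): no H
  2 × O: no H
  1 × C: 3 H
  1 × C: no H
  1 × Cl: no H
  1 × O (aromatic): no H
  Total hydrogens = 17.
Molecular formula: C16H17ClO3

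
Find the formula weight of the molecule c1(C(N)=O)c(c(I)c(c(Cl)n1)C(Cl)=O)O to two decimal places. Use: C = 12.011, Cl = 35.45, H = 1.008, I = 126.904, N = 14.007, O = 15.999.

Molecular formula: C7H3Cl2IN2O3.
M = 7×12.011 + 2×35.45 + 3×1.008 + 1×126.904 + 2×14.007 + 3×15.999 = 360.92 g/mol.

360.92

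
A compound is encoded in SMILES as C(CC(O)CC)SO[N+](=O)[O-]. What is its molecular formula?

Heavy atoms from the SMILES: 5 C, 1 N, 4 O, 1 S.
Implicit hydrogens by atom environment:
  3 × C: 2 H each → 6
  2 × O: no H
  1 × C: 3 H
  1 × C: 1 H
  1 × N (charge +1): no H
  1 × O: 1 H
  1 × O (charge -1): no H
  1 × S: no H
  Total hydrogens = 11.
Molecular formula: C5H11NO4S

C5H11NO4S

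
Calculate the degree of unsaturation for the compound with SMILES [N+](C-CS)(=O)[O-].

1

Molecular formula from the SMILES: C2H5NO2S.
DoU = (2C + 2 + N − H − X)/2 = (2·2 + 2 + 1 − 5 − 0)/2 = 2/2 = 1.
(Structurally: 0 ring(s) + 1 π bond(s) = 1.)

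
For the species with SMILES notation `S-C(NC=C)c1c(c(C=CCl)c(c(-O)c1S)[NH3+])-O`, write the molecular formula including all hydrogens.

Heavy atoms from the SMILES: 11 C, 1 Cl, 2 N, 2 O, 2 S.
Implicit hydrogens by atom environment:
  6 × C (aromatic): no H
  4 × C: 1 H each → 4
  2 × O: 1 H each → 2
  2 × S: 1 H each → 2
  1 × C: 2 H
  1 × Cl: no H
  1 × N (charge +1): 3 H
  1 × N: 1 H
  Total hydrogens = 14.
Net charge +1.
Molecular formula: C11H14ClN2O2S2+

C11H14ClN2O2S2+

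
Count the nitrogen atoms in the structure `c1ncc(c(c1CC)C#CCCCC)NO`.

2

The symbol for nitrogen appears 2 times in the SMILES.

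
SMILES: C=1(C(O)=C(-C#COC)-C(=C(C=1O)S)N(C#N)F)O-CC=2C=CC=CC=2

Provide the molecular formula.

Heavy atoms from the SMILES: 17 C, 1 F, 2 N, 4 O, 1 S.
Implicit hydrogens by atom environment:
  7 × C (aromatic): no H
  5 × C (aromatic): 1 H each → 5
  3 × C: no H
  2 × N: no H
  2 × O: 1 H each → 2
  2 × O: no H
  1 × C: 3 H
  1 × C: 2 H
  1 × F: no H
  1 × S: 1 H
  Total hydrogens = 13.
Molecular formula: C17H13FN2O4S

C17H13FN2O4S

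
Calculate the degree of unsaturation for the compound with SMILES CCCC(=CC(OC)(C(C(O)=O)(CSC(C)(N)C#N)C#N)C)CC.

6

Molecular formula from the SMILES: C17H27N3O3S.
DoU = (2C + 2 + N − H − X)/2 = (2·17 + 2 + 3 − 27 − 0)/2 = 12/2 = 6.
(Structurally: 0 ring(s) + 6 π bond(s) = 6.)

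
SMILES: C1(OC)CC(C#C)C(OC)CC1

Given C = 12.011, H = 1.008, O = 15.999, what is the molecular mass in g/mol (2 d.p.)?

Molecular formula: C10H16O2.
M = 10×12.011 + 16×1.008 + 2×15.999 = 168.24 g/mol.

168.24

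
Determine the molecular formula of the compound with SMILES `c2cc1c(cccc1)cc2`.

Heavy atoms from the SMILES: 10 C.
Implicit hydrogens by atom environment:
  8 × C (aromatic): 1 H each → 8
  2 × C (aromatic): no H
  Total hydrogens = 8.
Molecular formula: C10H8

C10H8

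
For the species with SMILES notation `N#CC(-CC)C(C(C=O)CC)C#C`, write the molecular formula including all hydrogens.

C11H15NO

Heavy atoms from the SMILES: 11 C, 1 N, 1 O.
Implicit hydrogens by atom environment:
  5 × C: 1 H each → 5
  2 × C: 3 H each → 6
  2 × C: 2 H each → 4
  2 × C: no H
  1 × N: no H
  1 × O: no H
  Total hydrogens = 15.
Molecular formula: C11H15NO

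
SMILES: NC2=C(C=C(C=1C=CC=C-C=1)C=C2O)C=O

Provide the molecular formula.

C13H11NO2

Heavy atoms from the SMILES: 13 C, 1 N, 2 O.
Implicit hydrogens by atom environment:
  7 × C (aromatic): 1 H each → 7
  5 × C (aromatic): no H
  1 × C: 1 H
  1 × N: 2 H
  1 × O: 1 H
  1 × O: no H
  Total hydrogens = 11.
Molecular formula: C13H11NO2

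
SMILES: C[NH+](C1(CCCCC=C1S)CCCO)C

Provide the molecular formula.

Heavy atoms from the SMILES: 12 C, 1 N, 1 O, 1 S.
Implicit hydrogens by atom environment:
  7 × C: 2 H each → 14
  2 × C: 3 H each → 6
  2 × C: no H
  1 × C: 1 H
  1 × N (charge +1): 1 H
  1 × O: 1 H
  1 × S: 1 H
  Total hydrogens = 24.
Net charge +1.
Molecular formula: C12H24NOS+

C12H24NOS+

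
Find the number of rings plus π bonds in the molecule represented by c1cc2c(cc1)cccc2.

7

Molecular formula from the SMILES: C10H8.
DoU = (2C + 2 + N − H − X)/2 = (2·10 + 2 + 0 − 8 − 0)/2 = 14/2 = 7.
(Structurally: 2 ring(s) + 5 π bond(s) = 7.)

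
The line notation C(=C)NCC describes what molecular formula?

Heavy atoms from the SMILES: 4 C, 1 N.
Implicit hydrogens by atom environment:
  2 × C: 2 H each → 4
  1 × C: 3 H
  1 × C: 1 H
  1 × N: 1 H
  Total hydrogens = 9.
Molecular formula: C4H9N

C4H9N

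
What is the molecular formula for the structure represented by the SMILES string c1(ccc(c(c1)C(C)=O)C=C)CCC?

Heavy atoms from the SMILES: 13 C, 1 O.
Implicit hydrogens by atom environment:
  3 × C: 2 H each → 6
  3 × C (aromatic): 1 H each → 3
  3 × C (aromatic): no H
  2 × C: 3 H each → 6
  1 × C: 1 H
  1 × C: no H
  1 × O: no H
  Total hydrogens = 16.
Molecular formula: C13H16O

C13H16O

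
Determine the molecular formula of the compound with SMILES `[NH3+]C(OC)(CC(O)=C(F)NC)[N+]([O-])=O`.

Heavy atoms from the SMILES: 6 C, 1 F, 3 N, 4 O.
Implicit hydrogens by atom environment:
  3 × C: no H
  2 × C: 3 H each → 6
  2 × O: no H
  1 × C: 2 H
  1 × F: no H
  1 × N (charge +1): 3 H
  1 × N: 1 H
  1 × N (charge +1): no H
  1 × O: 1 H
  1 × O (charge -1): no H
  Total hydrogens = 13.
Net charge +1.
Molecular formula: C6H13FN3O4+

C6H13FN3O4+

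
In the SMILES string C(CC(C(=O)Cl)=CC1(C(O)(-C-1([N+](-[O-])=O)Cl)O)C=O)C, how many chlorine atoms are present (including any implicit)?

2

The symbol for chlorine appears 2 times in the SMILES.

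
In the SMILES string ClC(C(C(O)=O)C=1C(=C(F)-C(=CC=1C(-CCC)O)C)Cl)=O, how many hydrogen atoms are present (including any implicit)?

Hydrogens are implicit in SMILES; fill each atom to its normal valence:
  5 × C (aromatic): no H
  2 × C: 3 H each → 6
  2 × C: 2 H each → 4
  2 × C: 1 H each → 2
  2 × C: no H
  2 × Cl: no H
  2 × O: 1 H each → 2
  2 × O: no H
  1 × C (aromatic): 1 H
  1 × F: no H
  Total hydrogens = 15.

15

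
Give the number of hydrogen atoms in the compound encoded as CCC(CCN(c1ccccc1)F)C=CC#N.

Hydrogens are implicit in SMILES; fill each atom to its normal valence:
  5 × C (aromatic): 1 H each → 5
  3 × C: 2 H each → 6
  3 × C: 1 H each → 3
  2 × N: no H
  1 × C: 3 H
  1 × C: no H
  1 × C (aromatic): no H
  1 × F: no H
  Total hydrogens = 17.

17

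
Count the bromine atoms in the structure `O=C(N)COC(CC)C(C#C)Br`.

1

The symbol for bromine appears 1 time in the SMILES.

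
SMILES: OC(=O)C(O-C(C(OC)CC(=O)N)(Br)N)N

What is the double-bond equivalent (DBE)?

Molecular formula from the SMILES: C7H14BrN3O5.
DoU = (2C + 2 + N − H − X)/2 = (2·7 + 2 + 3 − 14 − 1)/2 = 4/2 = 2.
(Structurally: 0 ring(s) + 2 π bond(s) = 2.)

2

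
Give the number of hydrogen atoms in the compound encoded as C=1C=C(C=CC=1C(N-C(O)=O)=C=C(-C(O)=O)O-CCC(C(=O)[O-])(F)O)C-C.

Hydrogens are implicit in SMILES; fill each atom to its normal valence:
  7 × C: no H
  4 × C (aromatic): 1 H each → 4
  4 × O: no H
  3 × C: 2 H each → 6
  3 × O: 1 H each → 3
  2 × C (aromatic): no H
  1 × C: 3 H
  1 × F: no H
  1 × N: 1 H
  1 × O (charge -1): no H
  Total hydrogens = 17.

17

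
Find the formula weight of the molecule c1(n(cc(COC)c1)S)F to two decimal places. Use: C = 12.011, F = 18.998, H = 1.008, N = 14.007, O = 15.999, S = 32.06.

161.19

Molecular formula: C6H8FNOS.
M = 6×12.011 + 1×18.998 + 8×1.008 + 1×14.007 + 1×15.999 + 1×32.06 = 161.19 g/mol.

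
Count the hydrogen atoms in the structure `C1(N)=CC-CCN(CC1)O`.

14

Hydrogens are implicit in SMILES; fill each atom to its normal valence:
  5 × C: 2 H each → 10
  1 × C: 1 H
  1 × C: no H
  1 × N: 2 H
  1 × N: no H
  1 × O: 1 H
  Total hydrogens = 14.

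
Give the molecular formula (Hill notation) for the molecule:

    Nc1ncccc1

Heavy atoms from the SMILES: 5 C, 2 N.
Implicit hydrogens by atom environment:
  4 × C (aromatic): 1 H each → 4
  1 × C (aromatic): no H
  1 × N: 2 H
  1 × N (aromatic): no H
  Total hydrogens = 6.
Molecular formula: C5H6N2

C5H6N2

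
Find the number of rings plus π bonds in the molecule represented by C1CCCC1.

Molecular formula from the SMILES: C5H10.
DoU = (2C + 2 + N − H − X)/2 = (2·5 + 2 + 0 − 10 − 0)/2 = 2/2 = 1.
(Structurally: 1 ring(s) + 0 π bond(s) = 1.)

1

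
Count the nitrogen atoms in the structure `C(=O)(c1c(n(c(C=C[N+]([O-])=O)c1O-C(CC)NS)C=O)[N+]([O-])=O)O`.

4

The symbol for nitrogen appears 4 times in the SMILES.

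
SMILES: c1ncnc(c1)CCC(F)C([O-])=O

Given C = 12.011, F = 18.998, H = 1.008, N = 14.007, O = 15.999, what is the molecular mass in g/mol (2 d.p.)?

183.16

Molecular formula: C8H8FN2O2-.
M = 8×12.011 + 1×18.998 + 8×1.008 + 2×14.007 + 2×15.999 = 183.16 g/mol.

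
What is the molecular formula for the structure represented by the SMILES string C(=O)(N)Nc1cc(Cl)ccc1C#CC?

C10H9ClN2O

Heavy atoms from the SMILES: 10 C, 1 Cl, 2 N, 1 O.
Implicit hydrogens by atom environment:
  3 × C (aromatic): 1 H each → 3
  3 × C (aromatic): no H
  3 × C: no H
  1 × C: 3 H
  1 × Cl: no H
  1 × N: 2 H
  1 × N: 1 H
  1 × O: no H
  Total hydrogens = 9.
Molecular formula: C10H9ClN2O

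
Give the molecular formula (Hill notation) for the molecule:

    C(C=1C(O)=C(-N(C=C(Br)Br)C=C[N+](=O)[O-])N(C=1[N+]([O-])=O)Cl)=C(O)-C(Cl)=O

Heavy atoms from the SMILES: 2 Br, 11 C, 2 Cl, 4 N, 7 O.
Implicit hydrogens by atom environment:
  4 × C: 1 H each → 4
  4 × C (aromatic): no H
  3 × C: no H
  3 × O: no H
  2 × Br: no H
  2 × Cl: no H
  2 × N (charge +1): no H
  2 × O: 1 H each → 2
  2 × O (charge -1): no H
  1 × N (aromatic): no H
  1 × N: no H
  Total hydrogens = 6.
Molecular formula: C11H6Br2Cl2N4O7

C11H6Br2Cl2N4O7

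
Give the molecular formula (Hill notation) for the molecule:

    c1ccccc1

Heavy atoms from the SMILES: 6 C.
Implicit hydrogens by atom environment:
  6 × C (aromatic): 1 H each → 6
  Total hydrogens = 6.
Molecular formula: C6H6

C6H6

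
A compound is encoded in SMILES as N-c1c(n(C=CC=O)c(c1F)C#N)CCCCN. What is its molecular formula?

Heavy atoms from the SMILES: 12 C, 1 F, 4 N, 1 O.
Implicit hydrogens by atom environment:
  4 × C: 2 H each → 8
  4 × C (aromatic): no H
  3 × C: 1 H each → 3
  2 × N: 2 H each → 4
  1 × C: no H
  1 × F: no H
  1 × N (aromatic): no H
  1 × N: no H
  1 × O: no H
  Total hydrogens = 15.
Molecular formula: C12H15FN4O

C12H15FN4O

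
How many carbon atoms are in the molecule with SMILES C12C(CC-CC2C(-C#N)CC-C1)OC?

The symbol for carbon appears 12 times in the SMILES.

12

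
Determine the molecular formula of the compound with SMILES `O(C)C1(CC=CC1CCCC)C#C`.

C12H18O

Heavy atoms from the SMILES: 12 C, 1 O.
Implicit hydrogens by atom environment:
  4 × C: 2 H each → 8
  4 × C: 1 H each → 4
  2 × C: 3 H each → 6
  2 × C: no H
  1 × O: no H
  Total hydrogens = 18.
Molecular formula: C12H18O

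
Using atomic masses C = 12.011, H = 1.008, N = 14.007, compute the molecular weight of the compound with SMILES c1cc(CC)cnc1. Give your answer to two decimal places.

107.16

Molecular formula: C7H9N.
M = 7×12.011 + 9×1.008 + 1×14.007 = 107.16 g/mol.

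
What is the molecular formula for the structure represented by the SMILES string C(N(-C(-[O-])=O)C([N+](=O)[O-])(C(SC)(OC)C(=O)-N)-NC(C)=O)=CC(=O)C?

C12H17N4O8S-

Heavy atoms from the SMILES: 12 C, 4 N, 8 O, 1 S.
Implicit hydrogens by atom environment:
  6 × C: no H
  6 × O: no H
  4 × C: 3 H each → 12
  2 × C: 1 H each → 2
  2 × O (charge -1): no H
  1 × N: 2 H
  1 × N: 1 H
  1 × N: no H
  1 × N (charge +1): no H
  1 × S: no H
  Total hydrogens = 17.
Net charge -1.
Molecular formula: C12H17N4O8S-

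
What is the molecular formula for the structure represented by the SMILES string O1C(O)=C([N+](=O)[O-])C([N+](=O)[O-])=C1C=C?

C6H4N2O6

Heavy atoms from the SMILES: 6 C, 2 N, 6 O.
Implicit hydrogens by atom environment:
  4 × C (aromatic): no H
  2 × N (charge +1): no H
  2 × O: no H
  2 × O (charge -1): no H
  1 × C: 2 H
  1 × C: 1 H
  1 × O: 1 H
  1 × O (aromatic): no H
  Total hydrogens = 4.
Molecular formula: C6H4N2O6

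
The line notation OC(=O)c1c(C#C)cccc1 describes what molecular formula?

C9H6O2

Heavy atoms from the SMILES: 9 C, 2 O.
Implicit hydrogens by atom environment:
  4 × C (aromatic): 1 H each → 4
  2 × C (aromatic): no H
  2 × C: no H
  1 × C: 1 H
  1 × O: 1 H
  1 × O: no H
  Total hydrogens = 6.
Molecular formula: C9H6O2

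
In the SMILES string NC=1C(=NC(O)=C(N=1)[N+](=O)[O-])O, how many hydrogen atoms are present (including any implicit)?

4

Hydrogens are implicit in SMILES; fill each atom to its normal valence:
  4 × C (aromatic): no H
  2 × N (aromatic): no H
  2 × O: 1 H each → 2
  1 × N: 2 H
  1 × N (charge +1): no H
  1 × O: no H
  1 × O (charge -1): no H
  Total hydrogens = 4.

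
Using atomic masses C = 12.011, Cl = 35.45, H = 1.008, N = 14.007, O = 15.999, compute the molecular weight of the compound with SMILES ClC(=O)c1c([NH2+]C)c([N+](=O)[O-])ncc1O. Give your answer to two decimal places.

232.60

Molecular formula: C7H7ClN3O4+.
M = 7×12.011 + 1×35.45 + 7×1.008 + 3×14.007 + 4×15.999 = 232.60 g/mol.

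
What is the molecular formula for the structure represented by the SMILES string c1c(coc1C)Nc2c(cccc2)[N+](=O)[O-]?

Heavy atoms from the SMILES: 11 C, 2 N, 3 O.
Implicit hydrogens by atom environment:
  6 × C (aromatic): 1 H each → 6
  4 × C (aromatic): no H
  1 × C: 3 H
  1 × N: 1 H
  1 × N (charge +1): no H
  1 × O (aromatic): no H
  1 × O: no H
  1 × O (charge -1): no H
  Total hydrogens = 10.
Molecular formula: C11H10N2O3

C11H10N2O3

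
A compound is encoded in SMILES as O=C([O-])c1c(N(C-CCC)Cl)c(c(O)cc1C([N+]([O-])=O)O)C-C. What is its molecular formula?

Heavy atoms from the SMILES: 14 C, 1 Cl, 2 N, 6 O.
Implicit hydrogens by atom environment:
  5 × C (aromatic): no H
  4 × C: 2 H each → 8
  2 × C: 3 H each → 6
  2 × O: 1 H each → 2
  2 × O: no H
  2 × O (charge -1): no H
  1 × C (aromatic): 1 H
  1 × C: 1 H
  1 × C: no H
  1 × Cl: no H
  1 × N: no H
  1 × N (charge +1): no H
  Total hydrogens = 18.
Net charge -1.
Molecular formula: C14H18ClN2O6-

C14H18ClN2O6-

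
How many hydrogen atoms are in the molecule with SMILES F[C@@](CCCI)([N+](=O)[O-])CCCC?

15

Hydrogens are implicit in SMILES; fill each atom to its normal valence:
  6 × C: 2 H each → 12
  1 × C: 3 H
  1 × C: no H
  1 × F: no H
  1 × I: no H
  1 × N (charge +1): no H
  1 × O: no H
  1 × O (charge -1): no H
  Total hydrogens = 15.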